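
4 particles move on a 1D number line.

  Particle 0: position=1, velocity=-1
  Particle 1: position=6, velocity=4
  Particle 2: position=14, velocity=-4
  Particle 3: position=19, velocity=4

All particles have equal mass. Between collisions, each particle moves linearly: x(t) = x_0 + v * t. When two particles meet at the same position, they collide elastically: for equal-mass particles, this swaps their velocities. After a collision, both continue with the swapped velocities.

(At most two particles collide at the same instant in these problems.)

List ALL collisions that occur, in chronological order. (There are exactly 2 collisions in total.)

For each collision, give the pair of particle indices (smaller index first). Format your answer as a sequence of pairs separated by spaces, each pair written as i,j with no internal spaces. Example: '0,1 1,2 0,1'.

Collision at t=1: particles 1 and 2 swap velocities; positions: p0=0 p1=10 p2=10 p3=23; velocities now: v0=-1 v1=-4 v2=4 v3=4
Collision at t=13/3: particles 0 and 1 swap velocities; positions: p0=-10/3 p1=-10/3 p2=70/3 p3=109/3; velocities now: v0=-4 v1=-1 v2=4 v3=4

Answer: 1,2 0,1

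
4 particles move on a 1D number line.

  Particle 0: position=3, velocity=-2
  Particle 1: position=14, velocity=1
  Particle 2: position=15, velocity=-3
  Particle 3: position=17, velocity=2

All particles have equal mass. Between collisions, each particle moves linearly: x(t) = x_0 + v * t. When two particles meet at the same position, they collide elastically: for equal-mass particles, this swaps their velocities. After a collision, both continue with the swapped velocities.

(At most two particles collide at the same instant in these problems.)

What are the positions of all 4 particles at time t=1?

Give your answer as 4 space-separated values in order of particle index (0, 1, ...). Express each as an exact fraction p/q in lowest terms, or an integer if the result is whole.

Answer: 1 12 15 19

Derivation:
Collision at t=1/4: particles 1 and 2 swap velocities; positions: p0=5/2 p1=57/4 p2=57/4 p3=35/2; velocities now: v0=-2 v1=-3 v2=1 v3=2
Advance to t=1 (no further collisions before then); velocities: v0=-2 v1=-3 v2=1 v3=2; positions = 1 12 15 19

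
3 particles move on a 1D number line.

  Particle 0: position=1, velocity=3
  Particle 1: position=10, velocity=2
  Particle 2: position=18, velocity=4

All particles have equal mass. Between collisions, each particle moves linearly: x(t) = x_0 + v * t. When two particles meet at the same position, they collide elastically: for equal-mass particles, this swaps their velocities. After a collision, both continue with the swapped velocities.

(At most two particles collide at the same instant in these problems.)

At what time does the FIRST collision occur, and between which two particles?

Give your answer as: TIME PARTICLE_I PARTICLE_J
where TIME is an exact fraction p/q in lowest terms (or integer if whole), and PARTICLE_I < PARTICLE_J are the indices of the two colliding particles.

Answer: 9 0 1

Derivation:
Pair (0,1): pos 1,10 vel 3,2 -> gap=9, closing at 1/unit, collide at t=9
Pair (1,2): pos 10,18 vel 2,4 -> not approaching (rel speed -2 <= 0)
Earliest collision: t=9 between 0 and 1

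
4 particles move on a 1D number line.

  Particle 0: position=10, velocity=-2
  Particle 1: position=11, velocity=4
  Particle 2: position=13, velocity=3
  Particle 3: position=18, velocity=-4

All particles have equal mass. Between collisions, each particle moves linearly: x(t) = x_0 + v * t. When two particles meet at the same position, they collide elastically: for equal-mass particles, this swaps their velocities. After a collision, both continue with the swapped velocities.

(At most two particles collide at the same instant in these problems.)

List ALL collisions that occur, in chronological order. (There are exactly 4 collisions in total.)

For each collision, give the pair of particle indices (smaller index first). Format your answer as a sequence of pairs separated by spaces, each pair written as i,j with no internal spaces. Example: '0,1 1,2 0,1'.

Collision at t=5/7: particles 2 and 3 swap velocities; positions: p0=60/7 p1=97/7 p2=106/7 p3=106/7; velocities now: v0=-2 v1=4 v2=-4 v3=3
Collision at t=7/8: particles 1 and 2 swap velocities; positions: p0=33/4 p1=29/2 p2=29/2 p3=125/8; velocities now: v0=-2 v1=-4 v2=4 v3=3
Collision at t=2: particles 2 and 3 swap velocities; positions: p0=6 p1=10 p2=19 p3=19; velocities now: v0=-2 v1=-4 v2=3 v3=4
Collision at t=4: particles 0 and 1 swap velocities; positions: p0=2 p1=2 p2=25 p3=27; velocities now: v0=-4 v1=-2 v2=3 v3=4

Answer: 2,3 1,2 2,3 0,1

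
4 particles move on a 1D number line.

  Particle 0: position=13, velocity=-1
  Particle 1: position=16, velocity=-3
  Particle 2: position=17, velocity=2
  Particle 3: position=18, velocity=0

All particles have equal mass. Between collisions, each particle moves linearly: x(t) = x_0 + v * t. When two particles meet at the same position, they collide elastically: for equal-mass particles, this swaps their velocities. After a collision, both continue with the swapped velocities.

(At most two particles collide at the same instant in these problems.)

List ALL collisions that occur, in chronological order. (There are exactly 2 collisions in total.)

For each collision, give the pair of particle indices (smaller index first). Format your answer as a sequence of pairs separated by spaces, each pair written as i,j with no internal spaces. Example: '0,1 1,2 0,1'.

Collision at t=1/2: particles 2 and 3 swap velocities; positions: p0=25/2 p1=29/2 p2=18 p3=18; velocities now: v0=-1 v1=-3 v2=0 v3=2
Collision at t=3/2: particles 0 and 1 swap velocities; positions: p0=23/2 p1=23/2 p2=18 p3=20; velocities now: v0=-3 v1=-1 v2=0 v3=2

Answer: 2,3 0,1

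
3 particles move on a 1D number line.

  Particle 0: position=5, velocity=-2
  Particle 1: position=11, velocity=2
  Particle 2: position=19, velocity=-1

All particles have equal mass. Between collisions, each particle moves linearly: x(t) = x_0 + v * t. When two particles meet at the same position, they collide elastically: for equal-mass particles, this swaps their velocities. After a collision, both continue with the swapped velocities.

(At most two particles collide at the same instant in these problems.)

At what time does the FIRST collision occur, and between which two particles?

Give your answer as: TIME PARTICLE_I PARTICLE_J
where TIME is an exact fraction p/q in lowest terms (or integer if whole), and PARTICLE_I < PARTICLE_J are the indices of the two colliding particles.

Pair (0,1): pos 5,11 vel -2,2 -> not approaching (rel speed -4 <= 0)
Pair (1,2): pos 11,19 vel 2,-1 -> gap=8, closing at 3/unit, collide at t=8/3
Earliest collision: t=8/3 between 1 and 2

Answer: 8/3 1 2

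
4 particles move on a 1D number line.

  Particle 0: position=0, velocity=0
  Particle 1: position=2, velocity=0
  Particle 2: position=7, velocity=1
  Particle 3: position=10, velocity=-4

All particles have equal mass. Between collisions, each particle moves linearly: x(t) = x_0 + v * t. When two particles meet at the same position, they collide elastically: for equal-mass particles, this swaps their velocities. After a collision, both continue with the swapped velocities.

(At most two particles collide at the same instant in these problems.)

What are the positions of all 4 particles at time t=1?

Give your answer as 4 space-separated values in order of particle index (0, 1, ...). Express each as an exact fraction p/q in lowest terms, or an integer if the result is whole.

Collision at t=3/5: particles 2 and 3 swap velocities; positions: p0=0 p1=2 p2=38/5 p3=38/5; velocities now: v0=0 v1=0 v2=-4 v3=1
Advance to t=1 (no further collisions before then); velocities: v0=0 v1=0 v2=-4 v3=1; positions = 0 2 6 8

Answer: 0 2 6 8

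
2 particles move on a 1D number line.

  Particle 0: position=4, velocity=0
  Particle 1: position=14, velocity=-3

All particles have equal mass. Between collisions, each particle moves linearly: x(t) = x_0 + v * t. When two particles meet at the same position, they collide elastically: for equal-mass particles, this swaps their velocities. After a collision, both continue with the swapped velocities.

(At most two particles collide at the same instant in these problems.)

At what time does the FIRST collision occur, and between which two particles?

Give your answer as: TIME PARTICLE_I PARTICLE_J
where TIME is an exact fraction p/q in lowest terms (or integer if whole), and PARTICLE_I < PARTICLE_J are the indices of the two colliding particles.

Pair (0,1): pos 4,14 vel 0,-3 -> gap=10, closing at 3/unit, collide at t=10/3
Earliest collision: t=10/3 between 0 and 1

Answer: 10/3 0 1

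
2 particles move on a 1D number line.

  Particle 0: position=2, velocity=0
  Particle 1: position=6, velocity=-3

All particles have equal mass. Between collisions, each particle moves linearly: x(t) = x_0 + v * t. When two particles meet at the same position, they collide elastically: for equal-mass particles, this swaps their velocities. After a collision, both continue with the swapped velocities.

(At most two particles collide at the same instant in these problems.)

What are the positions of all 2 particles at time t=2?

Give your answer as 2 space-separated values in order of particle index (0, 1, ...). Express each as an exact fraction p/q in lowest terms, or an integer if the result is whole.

Collision at t=4/3: particles 0 and 1 swap velocities; positions: p0=2 p1=2; velocities now: v0=-3 v1=0
Advance to t=2 (no further collisions before then); velocities: v0=-3 v1=0; positions = 0 2

Answer: 0 2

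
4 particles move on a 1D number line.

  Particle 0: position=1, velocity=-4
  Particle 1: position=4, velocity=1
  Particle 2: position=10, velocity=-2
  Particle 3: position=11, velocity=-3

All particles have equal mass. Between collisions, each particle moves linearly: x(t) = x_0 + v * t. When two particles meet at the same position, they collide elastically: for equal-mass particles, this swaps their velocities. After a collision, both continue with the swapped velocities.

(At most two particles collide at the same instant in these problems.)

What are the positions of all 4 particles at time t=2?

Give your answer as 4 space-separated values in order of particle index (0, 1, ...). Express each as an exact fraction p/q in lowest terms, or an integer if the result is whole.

Collision at t=1: particles 2 and 3 swap velocities; positions: p0=-3 p1=5 p2=8 p3=8; velocities now: v0=-4 v1=1 v2=-3 v3=-2
Collision at t=7/4: particles 1 and 2 swap velocities; positions: p0=-6 p1=23/4 p2=23/4 p3=13/2; velocities now: v0=-4 v1=-3 v2=1 v3=-2
Collision at t=2: particles 2 and 3 swap velocities; positions: p0=-7 p1=5 p2=6 p3=6; velocities now: v0=-4 v1=-3 v2=-2 v3=1
Advance to t=2 (no further collisions before then); velocities: v0=-4 v1=-3 v2=-2 v3=1; positions = -7 5 6 6

Answer: -7 5 6 6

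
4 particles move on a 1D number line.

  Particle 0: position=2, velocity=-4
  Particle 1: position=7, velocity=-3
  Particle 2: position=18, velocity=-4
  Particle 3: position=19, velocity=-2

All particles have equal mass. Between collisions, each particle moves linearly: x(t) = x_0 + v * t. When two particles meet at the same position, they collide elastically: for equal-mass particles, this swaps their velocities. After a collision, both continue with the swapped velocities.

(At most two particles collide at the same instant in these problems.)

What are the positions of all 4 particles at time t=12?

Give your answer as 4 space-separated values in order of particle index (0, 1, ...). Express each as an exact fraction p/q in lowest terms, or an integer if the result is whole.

Answer: -46 -30 -29 -5

Derivation:
Collision at t=11: particles 1 and 2 swap velocities; positions: p0=-42 p1=-26 p2=-26 p3=-3; velocities now: v0=-4 v1=-4 v2=-3 v3=-2
Advance to t=12 (no further collisions before then); velocities: v0=-4 v1=-4 v2=-3 v3=-2; positions = -46 -30 -29 -5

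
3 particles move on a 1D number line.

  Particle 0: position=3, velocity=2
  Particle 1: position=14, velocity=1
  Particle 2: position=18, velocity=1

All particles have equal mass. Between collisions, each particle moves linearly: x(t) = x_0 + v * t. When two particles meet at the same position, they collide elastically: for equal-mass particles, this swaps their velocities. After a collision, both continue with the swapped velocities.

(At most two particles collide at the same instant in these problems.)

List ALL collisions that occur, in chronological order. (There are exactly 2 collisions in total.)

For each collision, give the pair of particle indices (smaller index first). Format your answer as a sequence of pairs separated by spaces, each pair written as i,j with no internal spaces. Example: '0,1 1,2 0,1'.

Answer: 0,1 1,2

Derivation:
Collision at t=11: particles 0 and 1 swap velocities; positions: p0=25 p1=25 p2=29; velocities now: v0=1 v1=2 v2=1
Collision at t=15: particles 1 and 2 swap velocities; positions: p0=29 p1=33 p2=33; velocities now: v0=1 v1=1 v2=2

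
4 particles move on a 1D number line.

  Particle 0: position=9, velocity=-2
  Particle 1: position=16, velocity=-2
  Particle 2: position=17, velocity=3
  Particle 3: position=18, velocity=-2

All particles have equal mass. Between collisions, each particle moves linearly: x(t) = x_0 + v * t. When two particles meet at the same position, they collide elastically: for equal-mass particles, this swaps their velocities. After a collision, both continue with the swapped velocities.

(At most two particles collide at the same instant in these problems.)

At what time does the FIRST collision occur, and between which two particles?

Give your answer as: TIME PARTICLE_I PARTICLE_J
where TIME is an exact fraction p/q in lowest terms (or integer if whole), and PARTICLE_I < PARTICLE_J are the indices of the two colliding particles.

Answer: 1/5 2 3

Derivation:
Pair (0,1): pos 9,16 vel -2,-2 -> not approaching (rel speed 0 <= 0)
Pair (1,2): pos 16,17 vel -2,3 -> not approaching (rel speed -5 <= 0)
Pair (2,3): pos 17,18 vel 3,-2 -> gap=1, closing at 5/unit, collide at t=1/5
Earliest collision: t=1/5 between 2 and 3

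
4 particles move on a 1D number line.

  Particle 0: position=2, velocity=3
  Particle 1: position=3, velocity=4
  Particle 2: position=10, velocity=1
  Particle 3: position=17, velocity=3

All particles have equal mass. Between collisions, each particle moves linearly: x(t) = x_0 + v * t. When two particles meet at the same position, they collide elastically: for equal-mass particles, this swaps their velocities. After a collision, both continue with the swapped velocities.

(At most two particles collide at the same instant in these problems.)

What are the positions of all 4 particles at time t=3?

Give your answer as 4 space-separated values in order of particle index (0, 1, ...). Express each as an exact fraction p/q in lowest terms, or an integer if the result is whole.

Collision at t=7/3: particles 1 and 2 swap velocities; positions: p0=9 p1=37/3 p2=37/3 p3=24; velocities now: v0=3 v1=1 v2=4 v3=3
Advance to t=3 (no further collisions before then); velocities: v0=3 v1=1 v2=4 v3=3; positions = 11 13 15 26

Answer: 11 13 15 26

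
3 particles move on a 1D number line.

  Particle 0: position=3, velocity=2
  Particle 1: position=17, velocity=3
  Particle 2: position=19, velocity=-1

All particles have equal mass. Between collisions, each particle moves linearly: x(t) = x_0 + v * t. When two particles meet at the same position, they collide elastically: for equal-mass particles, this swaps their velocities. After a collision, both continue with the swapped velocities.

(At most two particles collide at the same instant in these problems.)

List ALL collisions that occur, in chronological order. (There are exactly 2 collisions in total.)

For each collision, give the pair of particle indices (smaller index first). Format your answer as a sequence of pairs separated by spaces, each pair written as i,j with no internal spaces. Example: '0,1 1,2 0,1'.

Answer: 1,2 0,1

Derivation:
Collision at t=1/2: particles 1 and 2 swap velocities; positions: p0=4 p1=37/2 p2=37/2; velocities now: v0=2 v1=-1 v2=3
Collision at t=16/3: particles 0 and 1 swap velocities; positions: p0=41/3 p1=41/3 p2=33; velocities now: v0=-1 v1=2 v2=3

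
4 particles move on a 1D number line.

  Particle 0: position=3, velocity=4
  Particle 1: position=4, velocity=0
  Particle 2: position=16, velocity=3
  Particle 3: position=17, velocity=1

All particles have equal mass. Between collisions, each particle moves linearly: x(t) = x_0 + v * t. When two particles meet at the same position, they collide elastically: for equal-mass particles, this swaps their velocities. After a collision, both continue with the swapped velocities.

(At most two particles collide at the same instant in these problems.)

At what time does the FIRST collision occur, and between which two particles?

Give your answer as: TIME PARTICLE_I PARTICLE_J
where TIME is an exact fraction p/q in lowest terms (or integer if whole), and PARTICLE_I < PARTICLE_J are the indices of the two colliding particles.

Answer: 1/4 0 1

Derivation:
Pair (0,1): pos 3,4 vel 4,0 -> gap=1, closing at 4/unit, collide at t=1/4
Pair (1,2): pos 4,16 vel 0,3 -> not approaching (rel speed -3 <= 0)
Pair (2,3): pos 16,17 vel 3,1 -> gap=1, closing at 2/unit, collide at t=1/2
Earliest collision: t=1/4 between 0 and 1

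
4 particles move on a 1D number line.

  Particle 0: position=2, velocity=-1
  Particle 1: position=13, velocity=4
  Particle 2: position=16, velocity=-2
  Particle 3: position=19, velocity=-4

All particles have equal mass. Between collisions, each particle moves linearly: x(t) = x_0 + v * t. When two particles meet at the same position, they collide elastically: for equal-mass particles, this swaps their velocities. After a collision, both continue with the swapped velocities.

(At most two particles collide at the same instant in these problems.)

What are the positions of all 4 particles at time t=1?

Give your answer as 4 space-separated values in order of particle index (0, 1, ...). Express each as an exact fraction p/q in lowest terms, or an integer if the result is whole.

Answer: 1 14 15 17

Derivation:
Collision at t=1/2: particles 1 and 2 swap velocities; positions: p0=3/2 p1=15 p2=15 p3=17; velocities now: v0=-1 v1=-2 v2=4 v3=-4
Collision at t=3/4: particles 2 and 3 swap velocities; positions: p0=5/4 p1=29/2 p2=16 p3=16; velocities now: v0=-1 v1=-2 v2=-4 v3=4
Advance to t=1 (no further collisions before then); velocities: v0=-1 v1=-2 v2=-4 v3=4; positions = 1 14 15 17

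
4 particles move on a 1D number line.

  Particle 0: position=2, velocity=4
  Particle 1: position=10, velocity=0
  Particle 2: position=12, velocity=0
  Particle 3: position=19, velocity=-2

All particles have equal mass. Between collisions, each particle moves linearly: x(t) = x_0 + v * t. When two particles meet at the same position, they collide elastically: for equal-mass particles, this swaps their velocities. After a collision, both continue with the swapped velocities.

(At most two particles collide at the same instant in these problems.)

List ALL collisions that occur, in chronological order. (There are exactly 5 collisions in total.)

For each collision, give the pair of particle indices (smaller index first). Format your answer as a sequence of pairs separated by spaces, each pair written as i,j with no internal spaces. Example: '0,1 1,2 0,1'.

Collision at t=2: particles 0 and 1 swap velocities; positions: p0=10 p1=10 p2=12 p3=15; velocities now: v0=0 v1=4 v2=0 v3=-2
Collision at t=5/2: particles 1 and 2 swap velocities; positions: p0=10 p1=12 p2=12 p3=14; velocities now: v0=0 v1=0 v2=4 v3=-2
Collision at t=17/6: particles 2 and 3 swap velocities; positions: p0=10 p1=12 p2=40/3 p3=40/3; velocities now: v0=0 v1=0 v2=-2 v3=4
Collision at t=7/2: particles 1 and 2 swap velocities; positions: p0=10 p1=12 p2=12 p3=16; velocities now: v0=0 v1=-2 v2=0 v3=4
Collision at t=9/2: particles 0 and 1 swap velocities; positions: p0=10 p1=10 p2=12 p3=20; velocities now: v0=-2 v1=0 v2=0 v3=4

Answer: 0,1 1,2 2,3 1,2 0,1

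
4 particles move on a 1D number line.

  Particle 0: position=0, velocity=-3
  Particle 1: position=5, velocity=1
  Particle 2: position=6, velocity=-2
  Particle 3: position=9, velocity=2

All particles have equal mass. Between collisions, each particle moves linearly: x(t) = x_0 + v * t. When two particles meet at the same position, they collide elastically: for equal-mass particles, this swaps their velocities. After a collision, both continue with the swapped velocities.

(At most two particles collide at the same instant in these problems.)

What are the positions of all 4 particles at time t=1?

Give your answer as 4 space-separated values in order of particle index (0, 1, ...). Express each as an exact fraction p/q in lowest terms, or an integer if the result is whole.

Collision at t=1/3: particles 1 and 2 swap velocities; positions: p0=-1 p1=16/3 p2=16/3 p3=29/3; velocities now: v0=-3 v1=-2 v2=1 v3=2
Advance to t=1 (no further collisions before then); velocities: v0=-3 v1=-2 v2=1 v3=2; positions = -3 4 6 11

Answer: -3 4 6 11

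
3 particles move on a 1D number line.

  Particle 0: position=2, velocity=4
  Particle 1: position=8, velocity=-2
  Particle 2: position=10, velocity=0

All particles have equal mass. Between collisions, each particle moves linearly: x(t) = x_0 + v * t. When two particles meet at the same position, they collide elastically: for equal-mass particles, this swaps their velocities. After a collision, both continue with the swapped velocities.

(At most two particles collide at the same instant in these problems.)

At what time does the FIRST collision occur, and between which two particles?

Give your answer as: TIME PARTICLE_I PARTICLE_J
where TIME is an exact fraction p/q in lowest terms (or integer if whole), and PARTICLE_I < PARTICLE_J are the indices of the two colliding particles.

Pair (0,1): pos 2,8 vel 4,-2 -> gap=6, closing at 6/unit, collide at t=1
Pair (1,2): pos 8,10 vel -2,0 -> not approaching (rel speed -2 <= 0)
Earliest collision: t=1 between 0 and 1

Answer: 1 0 1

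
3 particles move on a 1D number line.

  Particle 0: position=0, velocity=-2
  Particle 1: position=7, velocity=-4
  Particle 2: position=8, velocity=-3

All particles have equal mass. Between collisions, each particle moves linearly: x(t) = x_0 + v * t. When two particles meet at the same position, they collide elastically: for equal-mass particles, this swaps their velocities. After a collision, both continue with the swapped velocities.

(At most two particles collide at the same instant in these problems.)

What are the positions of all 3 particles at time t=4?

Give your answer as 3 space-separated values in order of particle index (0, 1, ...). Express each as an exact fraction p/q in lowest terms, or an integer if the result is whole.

Answer: -9 -8 -4

Derivation:
Collision at t=7/2: particles 0 and 1 swap velocities; positions: p0=-7 p1=-7 p2=-5/2; velocities now: v0=-4 v1=-2 v2=-3
Advance to t=4 (no further collisions before then); velocities: v0=-4 v1=-2 v2=-3; positions = -9 -8 -4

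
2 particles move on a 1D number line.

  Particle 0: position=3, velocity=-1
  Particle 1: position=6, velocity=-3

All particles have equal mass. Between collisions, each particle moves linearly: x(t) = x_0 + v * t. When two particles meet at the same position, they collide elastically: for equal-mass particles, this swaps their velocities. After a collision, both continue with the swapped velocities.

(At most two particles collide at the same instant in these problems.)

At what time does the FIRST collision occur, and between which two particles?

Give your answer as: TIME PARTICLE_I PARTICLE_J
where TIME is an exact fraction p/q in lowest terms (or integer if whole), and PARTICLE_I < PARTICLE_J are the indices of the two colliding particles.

Pair (0,1): pos 3,6 vel -1,-3 -> gap=3, closing at 2/unit, collide at t=3/2
Earliest collision: t=3/2 between 0 and 1

Answer: 3/2 0 1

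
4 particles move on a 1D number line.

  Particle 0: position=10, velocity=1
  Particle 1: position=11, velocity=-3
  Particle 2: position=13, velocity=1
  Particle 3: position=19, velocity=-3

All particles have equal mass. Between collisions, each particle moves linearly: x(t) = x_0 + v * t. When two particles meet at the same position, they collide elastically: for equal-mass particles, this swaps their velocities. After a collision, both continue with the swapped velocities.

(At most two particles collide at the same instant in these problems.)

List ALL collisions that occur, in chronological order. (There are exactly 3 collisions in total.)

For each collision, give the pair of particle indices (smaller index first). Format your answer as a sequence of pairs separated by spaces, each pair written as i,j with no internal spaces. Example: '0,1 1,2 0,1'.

Answer: 0,1 2,3 1,2

Derivation:
Collision at t=1/4: particles 0 and 1 swap velocities; positions: p0=41/4 p1=41/4 p2=53/4 p3=73/4; velocities now: v0=-3 v1=1 v2=1 v3=-3
Collision at t=3/2: particles 2 and 3 swap velocities; positions: p0=13/2 p1=23/2 p2=29/2 p3=29/2; velocities now: v0=-3 v1=1 v2=-3 v3=1
Collision at t=9/4: particles 1 and 2 swap velocities; positions: p0=17/4 p1=49/4 p2=49/4 p3=61/4; velocities now: v0=-3 v1=-3 v2=1 v3=1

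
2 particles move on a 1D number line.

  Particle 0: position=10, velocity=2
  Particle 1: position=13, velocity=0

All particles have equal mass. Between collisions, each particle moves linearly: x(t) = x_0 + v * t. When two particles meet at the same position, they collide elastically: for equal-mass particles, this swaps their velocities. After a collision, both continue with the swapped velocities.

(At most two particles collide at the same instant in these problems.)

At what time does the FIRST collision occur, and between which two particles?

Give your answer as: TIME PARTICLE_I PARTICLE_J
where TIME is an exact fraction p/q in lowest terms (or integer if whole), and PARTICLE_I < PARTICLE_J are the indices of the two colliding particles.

Pair (0,1): pos 10,13 vel 2,0 -> gap=3, closing at 2/unit, collide at t=3/2
Earliest collision: t=3/2 between 0 and 1

Answer: 3/2 0 1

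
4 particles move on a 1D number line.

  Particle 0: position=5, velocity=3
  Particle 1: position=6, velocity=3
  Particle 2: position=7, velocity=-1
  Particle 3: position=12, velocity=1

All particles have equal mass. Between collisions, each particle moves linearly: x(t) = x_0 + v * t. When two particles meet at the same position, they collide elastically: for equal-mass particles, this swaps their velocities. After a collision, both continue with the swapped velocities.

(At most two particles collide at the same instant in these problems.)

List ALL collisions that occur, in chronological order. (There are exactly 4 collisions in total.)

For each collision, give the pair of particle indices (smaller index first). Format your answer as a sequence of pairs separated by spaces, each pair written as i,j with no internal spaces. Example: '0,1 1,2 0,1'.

Answer: 1,2 0,1 2,3 1,2

Derivation:
Collision at t=1/4: particles 1 and 2 swap velocities; positions: p0=23/4 p1=27/4 p2=27/4 p3=49/4; velocities now: v0=3 v1=-1 v2=3 v3=1
Collision at t=1/2: particles 0 and 1 swap velocities; positions: p0=13/2 p1=13/2 p2=15/2 p3=25/2; velocities now: v0=-1 v1=3 v2=3 v3=1
Collision at t=3: particles 2 and 3 swap velocities; positions: p0=4 p1=14 p2=15 p3=15; velocities now: v0=-1 v1=3 v2=1 v3=3
Collision at t=7/2: particles 1 and 2 swap velocities; positions: p0=7/2 p1=31/2 p2=31/2 p3=33/2; velocities now: v0=-1 v1=1 v2=3 v3=3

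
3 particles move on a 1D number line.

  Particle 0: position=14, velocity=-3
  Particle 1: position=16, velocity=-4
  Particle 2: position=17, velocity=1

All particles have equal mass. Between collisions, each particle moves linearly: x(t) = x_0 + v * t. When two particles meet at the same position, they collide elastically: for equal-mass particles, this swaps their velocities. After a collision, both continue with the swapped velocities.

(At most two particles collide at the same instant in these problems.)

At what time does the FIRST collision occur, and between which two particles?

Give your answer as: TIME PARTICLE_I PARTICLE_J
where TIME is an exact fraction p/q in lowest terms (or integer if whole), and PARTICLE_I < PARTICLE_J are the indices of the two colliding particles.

Pair (0,1): pos 14,16 vel -3,-4 -> gap=2, closing at 1/unit, collide at t=2
Pair (1,2): pos 16,17 vel -4,1 -> not approaching (rel speed -5 <= 0)
Earliest collision: t=2 between 0 and 1

Answer: 2 0 1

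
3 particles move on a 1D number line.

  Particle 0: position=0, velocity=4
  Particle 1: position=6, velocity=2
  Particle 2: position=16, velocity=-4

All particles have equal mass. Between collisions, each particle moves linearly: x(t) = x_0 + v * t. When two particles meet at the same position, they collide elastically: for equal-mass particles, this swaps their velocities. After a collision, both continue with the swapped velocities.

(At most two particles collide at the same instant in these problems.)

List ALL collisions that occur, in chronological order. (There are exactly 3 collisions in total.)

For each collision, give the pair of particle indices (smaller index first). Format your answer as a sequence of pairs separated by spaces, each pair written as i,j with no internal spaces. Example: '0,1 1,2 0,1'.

Collision at t=5/3: particles 1 and 2 swap velocities; positions: p0=20/3 p1=28/3 p2=28/3; velocities now: v0=4 v1=-4 v2=2
Collision at t=2: particles 0 and 1 swap velocities; positions: p0=8 p1=8 p2=10; velocities now: v0=-4 v1=4 v2=2
Collision at t=3: particles 1 and 2 swap velocities; positions: p0=4 p1=12 p2=12; velocities now: v0=-4 v1=2 v2=4

Answer: 1,2 0,1 1,2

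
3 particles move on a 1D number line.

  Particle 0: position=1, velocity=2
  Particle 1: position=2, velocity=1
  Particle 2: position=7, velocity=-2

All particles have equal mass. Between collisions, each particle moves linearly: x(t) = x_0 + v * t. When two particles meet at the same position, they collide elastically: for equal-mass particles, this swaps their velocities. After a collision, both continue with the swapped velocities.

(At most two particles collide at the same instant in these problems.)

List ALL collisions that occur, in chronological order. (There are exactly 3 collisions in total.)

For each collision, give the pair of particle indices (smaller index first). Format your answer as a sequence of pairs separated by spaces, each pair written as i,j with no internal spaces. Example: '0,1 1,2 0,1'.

Answer: 0,1 1,2 0,1

Derivation:
Collision at t=1: particles 0 and 1 swap velocities; positions: p0=3 p1=3 p2=5; velocities now: v0=1 v1=2 v2=-2
Collision at t=3/2: particles 1 and 2 swap velocities; positions: p0=7/2 p1=4 p2=4; velocities now: v0=1 v1=-2 v2=2
Collision at t=5/3: particles 0 and 1 swap velocities; positions: p0=11/3 p1=11/3 p2=13/3; velocities now: v0=-2 v1=1 v2=2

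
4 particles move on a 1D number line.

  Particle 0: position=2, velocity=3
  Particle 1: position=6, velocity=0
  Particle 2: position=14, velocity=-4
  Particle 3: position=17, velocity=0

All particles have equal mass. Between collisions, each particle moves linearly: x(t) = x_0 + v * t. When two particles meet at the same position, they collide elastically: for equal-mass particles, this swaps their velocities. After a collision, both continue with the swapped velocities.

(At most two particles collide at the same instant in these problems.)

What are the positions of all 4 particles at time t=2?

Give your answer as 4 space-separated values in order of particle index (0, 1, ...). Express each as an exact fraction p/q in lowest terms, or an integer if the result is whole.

Answer: 6 6 8 17

Derivation:
Collision at t=4/3: particles 0 and 1 swap velocities; positions: p0=6 p1=6 p2=26/3 p3=17; velocities now: v0=0 v1=3 v2=-4 v3=0
Collision at t=12/7: particles 1 and 2 swap velocities; positions: p0=6 p1=50/7 p2=50/7 p3=17; velocities now: v0=0 v1=-4 v2=3 v3=0
Collision at t=2: particles 0 and 1 swap velocities; positions: p0=6 p1=6 p2=8 p3=17; velocities now: v0=-4 v1=0 v2=3 v3=0
Advance to t=2 (no further collisions before then); velocities: v0=-4 v1=0 v2=3 v3=0; positions = 6 6 8 17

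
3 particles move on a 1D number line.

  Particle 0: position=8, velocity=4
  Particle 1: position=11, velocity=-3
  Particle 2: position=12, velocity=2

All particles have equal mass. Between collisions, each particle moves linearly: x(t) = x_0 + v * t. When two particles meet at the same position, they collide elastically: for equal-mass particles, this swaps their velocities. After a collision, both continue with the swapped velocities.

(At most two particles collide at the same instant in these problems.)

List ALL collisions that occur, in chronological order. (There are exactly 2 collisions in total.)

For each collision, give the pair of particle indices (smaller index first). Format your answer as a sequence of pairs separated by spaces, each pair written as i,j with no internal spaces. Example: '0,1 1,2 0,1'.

Collision at t=3/7: particles 0 and 1 swap velocities; positions: p0=68/7 p1=68/7 p2=90/7; velocities now: v0=-3 v1=4 v2=2
Collision at t=2: particles 1 and 2 swap velocities; positions: p0=5 p1=16 p2=16; velocities now: v0=-3 v1=2 v2=4

Answer: 0,1 1,2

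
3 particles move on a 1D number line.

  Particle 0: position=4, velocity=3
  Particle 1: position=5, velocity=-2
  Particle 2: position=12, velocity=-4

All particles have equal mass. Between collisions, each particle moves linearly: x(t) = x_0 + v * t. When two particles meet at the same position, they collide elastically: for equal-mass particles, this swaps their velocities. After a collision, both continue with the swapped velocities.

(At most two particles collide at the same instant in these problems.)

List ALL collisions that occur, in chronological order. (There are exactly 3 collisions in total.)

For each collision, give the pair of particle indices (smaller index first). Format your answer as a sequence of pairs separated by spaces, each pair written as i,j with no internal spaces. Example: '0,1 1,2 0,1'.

Answer: 0,1 1,2 0,1

Derivation:
Collision at t=1/5: particles 0 and 1 swap velocities; positions: p0=23/5 p1=23/5 p2=56/5; velocities now: v0=-2 v1=3 v2=-4
Collision at t=8/7: particles 1 and 2 swap velocities; positions: p0=19/7 p1=52/7 p2=52/7; velocities now: v0=-2 v1=-4 v2=3
Collision at t=7/2: particles 0 and 1 swap velocities; positions: p0=-2 p1=-2 p2=29/2; velocities now: v0=-4 v1=-2 v2=3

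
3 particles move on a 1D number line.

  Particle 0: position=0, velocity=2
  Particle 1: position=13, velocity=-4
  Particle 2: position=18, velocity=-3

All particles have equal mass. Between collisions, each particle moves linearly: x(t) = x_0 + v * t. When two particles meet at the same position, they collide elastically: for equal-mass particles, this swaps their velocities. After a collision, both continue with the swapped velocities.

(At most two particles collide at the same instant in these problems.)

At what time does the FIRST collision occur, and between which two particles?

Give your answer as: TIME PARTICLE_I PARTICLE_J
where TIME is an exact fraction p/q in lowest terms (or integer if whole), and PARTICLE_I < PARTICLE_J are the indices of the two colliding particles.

Answer: 13/6 0 1

Derivation:
Pair (0,1): pos 0,13 vel 2,-4 -> gap=13, closing at 6/unit, collide at t=13/6
Pair (1,2): pos 13,18 vel -4,-3 -> not approaching (rel speed -1 <= 0)
Earliest collision: t=13/6 between 0 and 1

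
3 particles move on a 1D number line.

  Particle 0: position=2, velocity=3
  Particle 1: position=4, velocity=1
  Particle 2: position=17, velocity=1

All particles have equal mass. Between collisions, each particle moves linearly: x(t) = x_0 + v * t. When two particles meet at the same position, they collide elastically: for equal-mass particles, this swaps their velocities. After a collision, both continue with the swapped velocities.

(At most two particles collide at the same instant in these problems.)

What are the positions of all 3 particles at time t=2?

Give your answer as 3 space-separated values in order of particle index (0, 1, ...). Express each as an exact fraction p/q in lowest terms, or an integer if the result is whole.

Answer: 6 8 19

Derivation:
Collision at t=1: particles 0 and 1 swap velocities; positions: p0=5 p1=5 p2=18; velocities now: v0=1 v1=3 v2=1
Advance to t=2 (no further collisions before then); velocities: v0=1 v1=3 v2=1; positions = 6 8 19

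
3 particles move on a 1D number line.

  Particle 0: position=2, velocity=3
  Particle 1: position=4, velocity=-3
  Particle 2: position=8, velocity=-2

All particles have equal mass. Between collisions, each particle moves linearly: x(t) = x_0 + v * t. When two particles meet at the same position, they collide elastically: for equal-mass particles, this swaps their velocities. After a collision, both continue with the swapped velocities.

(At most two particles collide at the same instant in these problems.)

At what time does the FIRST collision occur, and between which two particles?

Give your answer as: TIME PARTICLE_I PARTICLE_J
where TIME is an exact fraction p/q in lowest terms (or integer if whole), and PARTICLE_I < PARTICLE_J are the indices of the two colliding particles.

Pair (0,1): pos 2,4 vel 3,-3 -> gap=2, closing at 6/unit, collide at t=1/3
Pair (1,2): pos 4,8 vel -3,-2 -> not approaching (rel speed -1 <= 0)
Earliest collision: t=1/3 between 0 and 1

Answer: 1/3 0 1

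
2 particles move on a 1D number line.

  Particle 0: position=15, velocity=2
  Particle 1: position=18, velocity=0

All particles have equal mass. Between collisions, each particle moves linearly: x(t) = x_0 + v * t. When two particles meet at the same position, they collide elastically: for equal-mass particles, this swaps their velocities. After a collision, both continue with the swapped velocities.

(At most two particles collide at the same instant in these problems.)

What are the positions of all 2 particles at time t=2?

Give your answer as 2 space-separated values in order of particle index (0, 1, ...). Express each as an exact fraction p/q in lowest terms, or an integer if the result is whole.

Collision at t=3/2: particles 0 and 1 swap velocities; positions: p0=18 p1=18; velocities now: v0=0 v1=2
Advance to t=2 (no further collisions before then); velocities: v0=0 v1=2; positions = 18 19

Answer: 18 19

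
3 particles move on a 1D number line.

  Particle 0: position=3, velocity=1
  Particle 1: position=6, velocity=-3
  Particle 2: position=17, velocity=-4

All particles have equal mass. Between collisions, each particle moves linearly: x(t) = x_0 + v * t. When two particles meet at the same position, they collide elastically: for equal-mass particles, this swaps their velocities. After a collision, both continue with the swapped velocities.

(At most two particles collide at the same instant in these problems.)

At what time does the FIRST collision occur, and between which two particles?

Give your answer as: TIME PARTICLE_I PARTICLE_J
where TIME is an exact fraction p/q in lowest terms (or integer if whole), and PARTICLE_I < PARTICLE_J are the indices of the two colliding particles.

Answer: 3/4 0 1

Derivation:
Pair (0,1): pos 3,6 vel 1,-3 -> gap=3, closing at 4/unit, collide at t=3/4
Pair (1,2): pos 6,17 vel -3,-4 -> gap=11, closing at 1/unit, collide at t=11
Earliest collision: t=3/4 between 0 and 1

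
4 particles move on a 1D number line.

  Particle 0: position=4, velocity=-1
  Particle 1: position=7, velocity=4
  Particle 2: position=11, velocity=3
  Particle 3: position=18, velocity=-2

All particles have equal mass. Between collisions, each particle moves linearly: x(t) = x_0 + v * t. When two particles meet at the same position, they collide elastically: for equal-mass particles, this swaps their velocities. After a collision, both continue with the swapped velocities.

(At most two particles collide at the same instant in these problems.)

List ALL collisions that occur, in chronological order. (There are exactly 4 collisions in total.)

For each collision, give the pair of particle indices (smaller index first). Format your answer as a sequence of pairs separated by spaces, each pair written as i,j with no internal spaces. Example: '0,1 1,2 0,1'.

Answer: 2,3 1,2 2,3 0,1

Derivation:
Collision at t=7/5: particles 2 and 3 swap velocities; positions: p0=13/5 p1=63/5 p2=76/5 p3=76/5; velocities now: v0=-1 v1=4 v2=-2 v3=3
Collision at t=11/6: particles 1 and 2 swap velocities; positions: p0=13/6 p1=43/3 p2=43/3 p3=33/2; velocities now: v0=-1 v1=-2 v2=4 v3=3
Collision at t=4: particles 2 and 3 swap velocities; positions: p0=0 p1=10 p2=23 p3=23; velocities now: v0=-1 v1=-2 v2=3 v3=4
Collision at t=14: particles 0 and 1 swap velocities; positions: p0=-10 p1=-10 p2=53 p3=63; velocities now: v0=-2 v1=-1 v2=3 v3=4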